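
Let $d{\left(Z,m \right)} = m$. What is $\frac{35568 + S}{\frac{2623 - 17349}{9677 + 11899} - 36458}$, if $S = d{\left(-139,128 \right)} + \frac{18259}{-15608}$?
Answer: $- \frac{1502565879573}{1534720073834} \approx -0.97905$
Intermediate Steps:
$S = \frac{1979565}{15608}$ ($S = 128 + \frac{18259}{-15608} = 128 + 18259 \left(- \frac{1}{15608}\right) = 128 - \frac{18259}{15608} = \frac{1979565}{15608} \approx 126.83$)
$\frac{35568 + S}{\frac{2623 - 17349}{9677 + 11899} - 36458} = \frac{35568 + \frac{1979565}{15608}}{\frac{2623 - 17349}{9677 + 11899} - 36458} = \frac{557124909}{15608 \left(- \frac{14726}{21576} - 36458\right)} = \frac{557124909}{15608 \left(\left(-14726\right) \frac{1}{21576} - 36458\right)} = \frac{557124909}{15608 \left(- \frac{7363}{10788} - 36458\right)} = \frac{557124909}{15608 \left(- \frac{393316267}{10788}\right)} = \frac{557124909}{15608} \left(- \frac{10788}{393316267}\right) = - \frac{1502565879573}{1534720073834}$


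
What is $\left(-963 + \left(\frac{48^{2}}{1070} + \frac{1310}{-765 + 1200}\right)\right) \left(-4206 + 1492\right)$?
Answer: $\frac{120996744874}{46545} \approx 2.5996 \cdot 10^{6}$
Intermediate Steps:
$\left(-963 + \left(\frac{48^{2}}{1070} + \frac{1310}{-765 + 1200}\right)\right) \left(-4206 + 1492\right) = \left(-963 + \left(2304 \cdot \frac{1}{1070} + \frac{1310}{435}\right)\right) \left(-2714\right) = \left(-963 + \left(\frac{1152}{535} + 1310 \cdot \frac{1}{435}\right)\right) \left(-2714\right) = \left(-963 + \left(\frac{1152}{535} + \frac{262}{87}\right)\right) \left(-2714\right) = \left(-963 + \frac{240394}{46545}\right) \left(-2714\right) = \left(- \frac{44582441}{46545}\right) \left(-2714\right) = \frac{120996744874}{46545}$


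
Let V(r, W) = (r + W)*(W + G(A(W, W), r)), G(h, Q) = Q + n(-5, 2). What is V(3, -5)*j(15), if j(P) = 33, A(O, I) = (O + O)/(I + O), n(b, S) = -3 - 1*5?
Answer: 660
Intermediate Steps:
n(b, S) = -8 (n(b, S) = -3 - 5 = -8)
A(O, I) = 2*O/(I + O) (A(O, I) = (2*O)/(I + O) = 2*O/(I + O))
G(h, Q) = -8 + Q (G(h, Q) = Q - 8 = -8 + Q)
V(r, W) = (W + r)*(-8 + W + r) (V(r, W) = (r + W)*(W + (-8 + r)) = (W + r)*(-8 + W + r))
V(3, -5)*j(15) = ((-5)² - 5*3 - 5*(-8 + 3) + 3*(-8 + 3))*33 = (25 - 15 - 5*(-5) + 3*(-5))*33 = (25 - 15 + 25 - 15)*33 = 20*33 = 660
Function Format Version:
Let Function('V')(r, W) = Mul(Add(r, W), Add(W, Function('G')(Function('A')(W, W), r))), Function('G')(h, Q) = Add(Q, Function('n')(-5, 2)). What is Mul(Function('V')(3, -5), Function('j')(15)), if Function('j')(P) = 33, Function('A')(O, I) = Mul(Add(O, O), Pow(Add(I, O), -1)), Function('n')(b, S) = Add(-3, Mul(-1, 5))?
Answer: 660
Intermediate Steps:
Function('n')(b, S) = -8 (Function('n')(b, S) = Add(-3, -5) = -8)
Function('A')(O, I) = Mul(2, O, Pow(Add(I, O), -1)) (Function('A')(O, I) = Mul(Mul(2, O), Pow(Add(I, O), -1)) = Mul(2, O, Pow(Add(I, O), -1)))
Function('G')(h, Q) = Add(-8, Q) (Function('G')(h, Q) = Add(Q, -8) = Add(-8, Q))
Function('V')(r, W) = Mul(Add(W, r), Add(-8, W, r)) (Function('V')(r, W) = Mul(Add(r, W), Add(W, Add(-8, r))) = Mul(Add(W, r), Add(-8, W, r)))
Mul(Function('V')(3, -5), Function('j')(15)) = Mul(Add(Pow(-5, 2), Mul(-5, 3), Mul(-5, Add(-8, 3)), Mul(3, Add(-8, 3))), 33) = Mul(Add(25, -15, Mul(-5, -5), Mul(3, -5)), 33) = Mul(Add(25, -15, 25, -15), 33) = Mul(20, 33) = 660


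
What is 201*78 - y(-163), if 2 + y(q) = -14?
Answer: 15694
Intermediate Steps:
y(q) = -16 (y(q) = -2 - 14 = -16)
201*78 - y(-163) = 201*78 - 1*(-16) = 15678 + 16 = 15694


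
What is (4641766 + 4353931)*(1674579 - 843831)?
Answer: 7473157291356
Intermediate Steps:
(4641766 + 4353931)*(1674579 - 843831) = 8995697*830748 = 7473157291356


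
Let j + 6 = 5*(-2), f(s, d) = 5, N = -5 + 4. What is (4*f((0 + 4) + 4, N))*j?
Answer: -320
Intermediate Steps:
N = -1
j = -16 (j = -6 + 5*(-2) = -6 - 10 = -16)
(4*f((0 + 4) + 4, N))*j = (4*5)*(-16) = 20*(-16) = -320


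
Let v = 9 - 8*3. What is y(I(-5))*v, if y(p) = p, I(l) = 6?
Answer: -90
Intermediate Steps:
v = -15 (v = 9 - 24 = -15)
y(I(-5))*v = 6*(-15) = -90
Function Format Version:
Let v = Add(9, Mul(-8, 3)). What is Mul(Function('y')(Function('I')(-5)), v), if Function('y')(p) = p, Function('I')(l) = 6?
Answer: -90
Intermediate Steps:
v = -15 (v = Add(9, -24) = -15)
Mul(Function('y')(Function('I')(-5)), v) = Mul(6, -15) = -90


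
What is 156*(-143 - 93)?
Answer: -36816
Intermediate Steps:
156*(-143 - 93) = 156*(-236) = -36816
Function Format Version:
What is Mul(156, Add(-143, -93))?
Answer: -36816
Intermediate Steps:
Mul(156, Add(-143, -93)) = Mul(156, -236) = -36816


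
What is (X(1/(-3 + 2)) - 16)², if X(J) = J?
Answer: 289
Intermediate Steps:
(X(1/(-3 + 2)) - 16)² = (1/(-3 + 2) - 16)² = (1/(-1) - 16)² = (-1 - 16)² = (-17)² = 289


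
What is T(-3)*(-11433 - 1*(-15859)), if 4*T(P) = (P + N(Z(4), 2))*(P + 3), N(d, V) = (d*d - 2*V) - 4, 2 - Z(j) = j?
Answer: 0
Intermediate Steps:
Z(j) = 2 - j
N(d, V) = -4 + d**2 - 2*V (N(d, V) = (d**2 - 2*V) - 4 = -4 + d**2 - 2*V)
T(P) = (-4 + P)*(3 + P)/4 (T(P) = ((P + (-4 + (2 - 1*4)**2 - 2*2))*(P + 3))/4 = ((P + (-4 + (2 - 4)**2 - 4))*(3 + P))/4 = ((P + (-4 + (-2)**2 - 4))*(3 + P))/4 = ((P + (-4 + 4 - 4))*(3 + P))/4 = ((P - 4)*(3 + P))/4 = ((-4 + P)*(3 + P))/4 = (-4 + P)*(3 + P)/4)
T(-3)*(-11433 - 1*(-15859)) = (-3 - 1/4*(-3) + (1/4)*(-3)**2)*(-11433 - 1*(-15859)) = (-3 + 3/4 + (1/4)*9)*(-11433 + 15859) = (-3 + 3/4 + 9/4)*4426 = 0*4426 = 0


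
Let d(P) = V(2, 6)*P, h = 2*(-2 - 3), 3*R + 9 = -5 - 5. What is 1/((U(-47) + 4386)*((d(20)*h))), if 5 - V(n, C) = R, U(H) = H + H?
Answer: -3/29185600 ≈ -1.0279e-7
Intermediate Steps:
U(H) = 2*H
R = -19/3 (R = -3 + (-5 - 5)/3 = -3 + (⅓)*(-10) = -3 - 10/3 = -19/3 ≈ -6.3333)
V(n, C) = 34/3 (V(n, C) = 5 - 1*(-19/3) = 5 + 19/3 = 34/3)
h = -10 (h = 2*(-5) = -10)
d(P) = 34*P/3
1/((U(-47) + 4386)*((d(20)*h))) = 1/((2*(-47) + 4386)*((((34/3)*20)*(-10)))) = 1/((-94 + 4386)*(((680/3)*(-10)))) = 1/(4292*(-6800/3)) = (1/4292)*(-3/6800) = -3/29185600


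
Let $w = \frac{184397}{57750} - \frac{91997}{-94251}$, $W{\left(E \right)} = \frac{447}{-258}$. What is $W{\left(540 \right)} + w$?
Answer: $\frac{31681737497}{13002710875} \approx 2.4366$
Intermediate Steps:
$W{\left(E \right)} = - \frac{149}{86}$ ($W{\left(E \right)} = 447 \left(- \frac{1}{258}\right) = - \frac{149}{86}$)
$w = \frac{2521380933}{604777250}$ ($w = 184397 \cdot \frac{1}{57750} - - \frac{91997}{94251} = \frac{184397}{57750} + \frac{91997}{94251} = \frac{2521380933}{604777250} \approx 4.1691$)
$W{\left(540 \right)} + w = - \frac{149}{86} + \frac{2521380933}{604777250} = \frac{31681737497}{13002710875}$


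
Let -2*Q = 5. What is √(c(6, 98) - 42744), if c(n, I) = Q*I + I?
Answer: 29*I*√51 ≈ 207.1*I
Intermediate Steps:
Q = -5/2 (Q = -½*5 = -5/2 ≈ -2.5000)
c(n, I) = -3*I/2 (c(n, I) = -5*I/2 + I = -3*I/2)
√(c(6, 98) - 42744) = √(-3/2*98 - 42744) = √(-147 - 42744) = √(-42891) = 29*I*√51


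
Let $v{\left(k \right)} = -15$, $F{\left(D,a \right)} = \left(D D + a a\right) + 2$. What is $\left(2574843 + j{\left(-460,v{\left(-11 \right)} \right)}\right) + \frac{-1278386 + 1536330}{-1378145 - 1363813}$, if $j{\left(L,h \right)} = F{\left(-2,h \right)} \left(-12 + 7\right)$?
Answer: $\frac{3528472071580}{1370979} \approx 2.5737 \cdot 10^{6}$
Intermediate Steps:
$F{\left(D,a \right)} = 2 + D^{2} + a^{2}$ ($F{\left(D,a \right)} = \left(D^{2} + a^{2}\right) + 2 = 2 + D^{2} + a^{2}$)
$j{\left(L,h \right)} = -30 - 5 h^{2}$ ($j{\left(L,h \right)} = \left(2 + \left(-2\right)^{2} + h^{2}\right) \left(-12 + 7\right) = \left(2 + 4 + h^{2}\right) \left(-5\right) = \left(6 + h^{2}\right) \left(-5\right) = -30 - 5 h^{2}$)
$\left(2574843 + j{\left(-460,v{\left(-11 \right)} \right)}\right) + \frac{-1278386 + 1536330}{-1378145 - 1363813} = \left(2574843 - \left(30 + 5 \left(-15\right)^{2}\right)\right) + \frac{-1278386 + 1536330}{-1378145 - 1363813} = \left(2574843 - 1155\right) + \frac{257944}{-2741958} = \left(2574843 - 1155\right) + 257944 \left(- \frac{1}{2741958}\right) = \left(2574843 - 1155\right) - \frac{128972}{1370979} = 2573688 - \frac{128972}{1370979} = \frac{3528472071580}{1370979}$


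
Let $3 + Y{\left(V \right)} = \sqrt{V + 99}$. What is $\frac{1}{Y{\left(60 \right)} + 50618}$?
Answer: $\frac{955}{48337322} - \frac{\sqrt{159}}{2561878066} \approx 1.9752 \cdot 10^{-5}$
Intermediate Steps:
$Y{\left(V \right)} = -3 + \sqrt{99 + V}$ ($Y{\left(V \right)} = -3 + \sqrt{V + 99} = -3 + \sqrt{99 + V}$)
$\frac{1}{Y{\left(60 \right)} + 50618} = \frac{1}{\left(-3 + \sqrt{99 + 60}\right) + 50618} = \frac{1}{\left(-3 + \sqrt{159}\right) + 50618} = \frac{1}{50615 + \sqrt{159}}$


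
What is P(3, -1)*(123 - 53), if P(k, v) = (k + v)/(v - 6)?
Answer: -20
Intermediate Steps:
P(k, v) = (k + v)/(-6 + v)
P(3, -1)*(123 - 53) = ((3 - 1)/(-6 - 1))*(123 - 53) = (2/(-7))*70 = -1/7*2*70 = -2/7*70 = -20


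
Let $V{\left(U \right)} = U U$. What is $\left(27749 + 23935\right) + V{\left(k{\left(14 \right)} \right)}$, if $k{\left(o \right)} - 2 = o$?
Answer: $51940$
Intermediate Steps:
$k{\left(o \right)} = 2 + o$
$V{\left(U \right)} = U^{2}$
$\left(27749 + 23935\right) + V{\left(k{\left(14 \right)} \right)} = \left(27749 + 23935\right) + \left(2 + 14\right)^{2} = 51684 + 16^{2} = 51684 + 256 = 51940$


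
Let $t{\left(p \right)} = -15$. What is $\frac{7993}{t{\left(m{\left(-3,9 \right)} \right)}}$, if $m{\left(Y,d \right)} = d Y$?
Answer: $- \frac{7993}{15} \approx -532.87$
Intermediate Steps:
$m{\left(Y,d \right)} = Y d$
$\frac{7993}{t{\left(m{\left(-3,9 \right)} \right)}} = \frac{7993}{-15} = 7993 \left(- \frac{1}{15}\right) = - \frac{7993}{15}$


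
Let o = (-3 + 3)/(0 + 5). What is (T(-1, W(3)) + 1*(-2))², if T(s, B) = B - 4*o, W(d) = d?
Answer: 1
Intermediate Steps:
o = 0 (o = 0/5 = 0*(⅕) = 0)
T(s, B) = B (T(s, B) = B - 4*0 = B + 0 = B)
(T(-1, W(3)) + 1*(-2))² = (3 + 1*(-2))² = (3 - 2)² = 1² = 1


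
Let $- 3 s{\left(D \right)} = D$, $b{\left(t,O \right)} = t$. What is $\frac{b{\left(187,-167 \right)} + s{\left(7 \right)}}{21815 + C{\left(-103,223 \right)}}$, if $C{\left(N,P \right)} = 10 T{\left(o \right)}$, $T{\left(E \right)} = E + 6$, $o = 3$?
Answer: $\frac{554}{65715} \approx 0.0084303$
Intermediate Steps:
$T{\left(E \right)} = 6 + E$
$s{\left(D \right)} = - \frac{D}{3}$
$C{\left(N,P \right)} = 90$ ($C{\left(N,P \right)} = 10 \left(6 + 3\right) = 10 \cdot 9 = 90$)
$\frac{b{\left(187,-167 \right)} + s{\left(7 \right)}}{21815 + C{\left(-103,223 \right)}} = \frac{187 - \frac{7}{3}}{21815 + 90} = \frac{187 - \frac{7}{3}}{21905} = \frac{554}{3} \cdot \frac{1}{21905} = \frac{554}{65715}$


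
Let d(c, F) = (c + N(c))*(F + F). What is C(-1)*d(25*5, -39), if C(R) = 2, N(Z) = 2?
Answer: -19812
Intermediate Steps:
d(c, F) = 2*F*(2 + c) (d(c, F) = (c + 2)*(F + F) = (2 + c)*(2*F) = 2*F*(2 + c))
C(-1)*d(25*5, -39) = 2*(2*(-39)*(2 + 25*5)) = 2*(2*(-39)*(2 + 125)) = 2*(2*(-39)*127) = 2*(-9906) = -19812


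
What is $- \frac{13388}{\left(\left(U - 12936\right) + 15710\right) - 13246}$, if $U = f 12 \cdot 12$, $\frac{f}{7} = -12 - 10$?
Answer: $\frac{3347}{8162} \approx 0.41007$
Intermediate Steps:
$f = -154$ ($f = 7 \left(-12 - 10\right) = 7 \left(-22\right) = -154$)
$U = -22176$ ($U = \left(-154\right) 12 \cdot 12 = \left(-1848\right) 12 = -22176$)
$- \frac{13388}{\left(\left(U - 12936\right) + 15710\right) - 13246} = - \frac{13388}{\left(\left(-22176 - 12936\right) + 15710\right) - 13246} = - \frac{13388}{\left(-35112 + 15710\right) - 13246} = - \frac{13388}{-19402 - 13246} = - \frac{13388}{-32648} = \left(-13388\right) \left(- \frac{1}{32648}\right) = \frac{3347}{8162}$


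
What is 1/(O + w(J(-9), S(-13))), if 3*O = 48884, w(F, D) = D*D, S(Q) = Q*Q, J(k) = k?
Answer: 3/134567 ≈ 2.2294e-5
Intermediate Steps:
S(Q) = Q**2
w(F, D) = D**2
O = 48884/3 (O = (1/3)*48884 = 48884/3 ≈ 16295.)
1/(O + w(J(-9), S(-13))) = 1/(48884/3 + ((-13)**2)**2) = 1/(48884/3 + 169**2) = 1/(48884/3 + 28561) = 1/(134567/3) = 3/134567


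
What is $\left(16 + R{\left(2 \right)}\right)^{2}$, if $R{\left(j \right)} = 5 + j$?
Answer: $529$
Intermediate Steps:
$\left(16 + R{\left(2 \right)}\right)^{2} = \left(16 + \left(5 + 2\right)\right)^{2} = \left(16 + 7\right)^{2} = 23^{2} = 529$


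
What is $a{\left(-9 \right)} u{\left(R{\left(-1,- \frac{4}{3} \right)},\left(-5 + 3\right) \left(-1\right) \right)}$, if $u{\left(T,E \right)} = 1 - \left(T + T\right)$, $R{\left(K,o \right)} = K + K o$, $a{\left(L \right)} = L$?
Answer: $-3$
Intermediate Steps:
$u{\left(T,E \right)} = 1 - 2 T$
$a{\left(-9 \right)} u{\left(R{\left(-1,- \frac{4}{3} \right)},\left(-5 + 3\right) \left(-1\right) \right)} = - 9 \left(1 - 2 \left(- (1 - \frac{4}{3})\right)\right) = - 9 \left(1 - 2 \left(\left(-1\right) \left(- \frac{1}{3}\right)\right)\right) = - 9 \left(1 - \frac{2}{3}\right) = \left(-9\right) \frac{1}{3} = -3$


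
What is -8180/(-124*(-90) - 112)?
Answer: -2045/2762 ≈ -0.74041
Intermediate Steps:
-8180/(-124*(-90) - 112) = -8180/(11160 - 112) = -8180/11048 = -8180*1/11048 = -2045/2762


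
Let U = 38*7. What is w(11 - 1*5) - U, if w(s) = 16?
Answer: -250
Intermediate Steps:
U = 266
w(11 - 1*5) - U = 16 - 1*266 = 16 - 266 = -250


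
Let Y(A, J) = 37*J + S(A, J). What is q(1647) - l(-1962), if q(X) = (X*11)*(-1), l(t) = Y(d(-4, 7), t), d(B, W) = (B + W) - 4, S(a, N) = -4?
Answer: 54481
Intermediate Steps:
d(B, W) = -4 + B + W
Y(A, J) = -4 + 37*J (Y(A, J) = 37*J - 4 = -4 + 37*J)
l(t) = -4 + 37*t
q(X) = -11*X (q(X) = (11*X)*(-1) = -11*X)
q(1647) - l(-1962) = -11*1647 - (-4 + 37*(-1962)) = -18117 - (-4 - 72594) = -18117 - 1*(-72598) = -18117 + 72598 = 54481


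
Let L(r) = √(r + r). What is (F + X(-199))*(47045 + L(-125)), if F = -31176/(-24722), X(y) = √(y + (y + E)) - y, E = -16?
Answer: 5*(9409 + I*√10)*(2475427 + 37083*I*√46)/12361 ≈ 9.421e+6 + 9.6039e+5*I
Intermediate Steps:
L(r) = √2*√r (L(r) = √(2*r) = √2*√r)
X(y) = √(-16 + 2*y) - y (X(y) = √(y + (y - 16)) - y = √(y + (-16 + y)) - y = √(-16 + 2*y) - y)
F = 15588/12361 (F = -31176*(-1/24722) = 15588/12361 ≈ 1.2611)
(F + X(-199))*(47045 + L(-125)) = (15588/12361 + (√(-16 + 2*(-199)) - 1*(-199)))*(47045 + √2*√(-125)) = (15588/12361 + (√(-16 - 398) + 199))*(47045 + √2*(5*I*√5)) = (15588/12361 + (√(-414) + 199))*(47045 + 5*I*√10) = (15588/12361 + (3*I*√46 + 199))*(47045 + 5*I*√10) = (15588/12361 + (199 + 3*I*√46))*(47045 + 5*I*√10) = (2475427/12361 + 3*I*√46)*(47045 + 5*I*√10) = (47045 + 5*I*√10)*(2475427/12361 + 3*I*√46)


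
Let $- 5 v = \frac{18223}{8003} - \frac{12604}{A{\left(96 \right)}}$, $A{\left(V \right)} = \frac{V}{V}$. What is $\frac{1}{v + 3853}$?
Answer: $\frac{40015}{255029384} \approx 0.0001569$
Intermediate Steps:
$A{\left(V \right)} = 1$
$v = \frac{100851589}{40015}$ ($v = - \frac{\frac{18223}{8003} - \frac{12604}{1}}{5} = - \frac{18223 \cdot \frac{1}{8003} - 12604}{5} = - \frac{\frac{18223}{8003} - 12604}{5} = \left(- \frac{1}{5}\right) \left(- \frac{100851589}{8003}\right) = \frac{100851589}{40015} \approx 2520.3$)
$\frac{1}{v + 3853} = \frac{1}{\frac{100851589}{40015} + 3853} = \frac{1}{\frac{255029384}{40015}} = \frac{40015}{255029384}$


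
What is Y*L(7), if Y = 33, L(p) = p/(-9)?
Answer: -77/3 ≈ -25.667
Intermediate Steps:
L(p) = -p/9 (L(p) = p*(-⅑) = -p/9)
Y*L(7) = 33*(-⅑*7) = 33*(-7/9) = -77/3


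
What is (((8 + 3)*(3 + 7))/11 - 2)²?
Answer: 64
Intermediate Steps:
(((8 + 3)*(3 + 7))/11 - 2)² = ((11*10)*(1/11) - 2)² = (110*(1/11) - 2)² = (10 - 2)² = 8² = 64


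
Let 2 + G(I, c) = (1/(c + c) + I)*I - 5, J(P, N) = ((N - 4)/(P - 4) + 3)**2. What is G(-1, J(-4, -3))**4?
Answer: 1130089511174416/852891037441 ≈ 1325.0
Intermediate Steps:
J(P, N) = (3 + (-4 + N)/(-4 + P))**2 (J(P, N) = ((-4 + N)/(-4 + P) + 3)**2 = (3 + (-4 + N)/(-4 + P))**2)
G(I, c) = -7 + I*(I + 1/(2*c)) (G(I, c) = -2 + ((1/(c + c) + I)*I - 5) = -2 + ((1/(2*c) + I)*I - 5) = -2 + ((I + 1/(2*c))*I - 5) = -2 + (I*(I + 1/(2*c)) - 5) = -2 + (-5 + I*(I + 1/(2*c))) = -7 + I*(I + 1/(2*c)))
G(-1, J(-4, -3))**4 = (-7 + (-1)**2 + (1/2)*(-1)/((-16 - 3 + 3*(-4))**2/(-4 - 4)**2))**4 = (-7 + 1 + (1/2)*(-1)/((-16 - 3 - 12)**2/(-8)**2))**4 = (-7 + 1 + (1/2)*(-1)/((1/64)*(-31)**2))**4 = (-7 + 1 + (1/2)*(-1)/((1/64)*961))**4 = (-7 + 1 + (1/2)*(-1)/(961/64))**4 = (-7 + 1 + (1/2)*(-1)*(64/961))**4 = (-7 + 1 - 32/961)**4 = (-5798/961)**4 = 1130089511174416/852891037441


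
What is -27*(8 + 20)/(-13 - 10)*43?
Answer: 32508/23 ≈ 1413.4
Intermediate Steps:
-27*(8 + 20)/(-13 - 10)*43 = -756/(-23)*43 = -756*(-1)/23*43 = -27*(-28/23)*43 = (756/23)*43 = 32508/23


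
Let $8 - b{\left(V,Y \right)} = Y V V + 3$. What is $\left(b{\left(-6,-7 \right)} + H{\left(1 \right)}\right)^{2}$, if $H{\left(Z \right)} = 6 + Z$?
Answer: $69696$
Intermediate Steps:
$b{\left(V,Y \right)} = 5 - Y V^{2}$ ($b{\left(V,Y \right)} = 8 - \left(Y V V + 3\right) = 8 - \left(V Y V + 3\right) = 8 - \left(Y V^{2} + 3\right) = 8 - \left(3 + Y V^{2}\right) = 5 - Y V^{2}$)
$\left(b{\left(-6,-7 \right)} + H{\left(1 \right)}\right)^{2} = \left(\left(5 - - 7 \left(-6\right)^{2}\right) + \left(6 + 1\right)\right)^{2} = \left(\left(5 - \left(-7\right) 36\right) + 7\right)^{2} = \left(\left(5 + 252\right) + 7\right)^{2} = \left(257 + 7\right)^{2} = 264^{2} = 69696$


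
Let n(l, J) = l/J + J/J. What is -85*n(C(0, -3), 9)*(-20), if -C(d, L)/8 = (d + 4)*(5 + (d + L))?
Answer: -93500/9 ≈ -10389.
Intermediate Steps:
C(d, L) = -8*(4 + d)*(5 + L + d) (C(d, L) = -8*(d + 4)*(5 + (d + L)) = -8*(4 + d)*(5 + (L + d)) = -8*(4 + d)*(5 + L + d))
n(l, J) = 1 + l/J (n(l, J) = l/J + 1 = 1 + l/J)
-85*n(C(0, -3), 9)*(-20) = -85*(9 + (-160 - 72*0 - 32*(-3) - 8*0**2 - 8*(-3)*0))/9*(-20) = -85*(9 + (-160 + 0 + 96 - 8*0 + 0))/9*(-20) = -85*(9 + (-160 + 0 + 96 + 0 + 0))/9*(-20) = -85*(9 - 64)/9*(-20) = -85*(-55)/9*(-20) = -85*(-55/9)*(-20) = (4675/9)*(-20) = -93500/9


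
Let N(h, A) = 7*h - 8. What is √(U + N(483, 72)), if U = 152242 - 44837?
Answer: √110778 ≈ 332.83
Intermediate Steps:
N(h, A) = -8 + 7*h
U = 107405
√(U + N(483, 72)) = √(107405 + (-8 + 7*483)) = √(107405 + (-8 + 3381)) = √(107405 + 3373) = √110778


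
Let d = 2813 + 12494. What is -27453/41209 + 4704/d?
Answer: -226375935/630786163 ≈ -0.35888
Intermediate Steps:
d = 15307
-27453/41209 + 4704/d = -27453/41209 + 4704/15307 = -226375935/630786163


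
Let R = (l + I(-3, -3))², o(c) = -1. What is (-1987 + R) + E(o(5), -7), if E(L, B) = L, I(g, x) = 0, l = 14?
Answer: -1792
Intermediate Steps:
R = 196 (R = (14 + 0)² = 14² = 196)
(-1987 + R) + E(o(5), -7) = (-1987 + 196) - 1 = -1791 - 1 = -1792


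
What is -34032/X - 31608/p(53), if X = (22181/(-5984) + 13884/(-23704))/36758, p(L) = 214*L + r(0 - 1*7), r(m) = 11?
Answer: 251810140895623491576/864048844855 ≈ 2.9143e+8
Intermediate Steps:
p(L) = 11 + 214*L (p(L) = 214*L + 11 = 11 + 214*L)
X = -76107535/651741100736 (X = (22181*(-1/5984) + 13884*(-1/23704))*(1/36758) = (-22181/5984 - 3471/5926)*(1/36758) = -76107535/17730592*1/36758 = -76107535/651741100736 ≈ -0.00011678)
-34032/X - 31608/p(53) = -34032/(-76107535/651741100736) - 31608/(11 + 214*53) = -34032*(-651741100736/76107535) - 31608/(11 + 11342) = 22180053140247552/76107535 - 31608/11353 = 251810140895623491576/864048844855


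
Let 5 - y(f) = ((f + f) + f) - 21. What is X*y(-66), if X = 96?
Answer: 21504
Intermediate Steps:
y(f) = 26 - 3*f (y(f) = 5 - (((f + f) + f) - 21) = 5 - ((2*f + f) - 21) = 5 - (3*f - 21) = 5 - (-21 + 3*f) = 5 + (21 - 3*f) = 26 - 3*f)
X*y(-66) = 96*(26 - 3*(-66)) = 96*(26 + 198) = 96*224 = 21504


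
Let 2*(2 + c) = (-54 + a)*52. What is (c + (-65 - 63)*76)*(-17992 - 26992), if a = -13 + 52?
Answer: 455238080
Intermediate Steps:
a = 39
c = -392 (c = -2 + ((-54 + 39)*52)/2 = -2 + (-15*52)/2 = -2 + (½)*(-780) = -2 - 390 = -392)
(c + (-65 - 63)*76)*(-17992 - 26992) = (-392 + (-65 - 63)*76)*(-17992 - 26992) = (-392 - 128*76)*(-44984) = (-392 - 9728)*(-44984) = -10120*(-44984) = 455238080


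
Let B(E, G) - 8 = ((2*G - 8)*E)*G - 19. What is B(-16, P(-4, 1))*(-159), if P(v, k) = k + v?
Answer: 108597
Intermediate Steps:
B(E, G) = -11 + E*G*(-8 + 2*G) (B(E, G) = 8 + (((2*G - 8)*E)*G - 19) = 8 + (((-8 + 2*G)*E)*G - 19) = 8 + ((E*(-8 + 2*G))*G - 19) = 8 + (E*G*(-8 + 2*G) - 19) = 8 + (-19 + E*G*(-8 + 2*G)) = -11 + E*G*(-8 + 2*G))
B(-16, P(-4, 1))*(-159) = (-11 - 8*(-16)*(1 - 4) + 2*(-16)*(1 - 4)²)*(-159) = (-11 - 8*(-16)*(-3) + 2*(-16)*(-3)²)*(-159) = (-11 - 384 + 2*(-16)*9)*(-159) = (-11 - 384 - 288)*(-159) = -683*(-159) = 108597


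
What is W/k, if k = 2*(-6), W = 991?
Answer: -991/12 ≈ -82.583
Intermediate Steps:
k = -12
W/k = 991/(-12) = 991*(-1/12) = -991/12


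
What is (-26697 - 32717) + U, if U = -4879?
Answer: -64293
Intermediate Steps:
(-26697 - 32717) + U = (-26697 - 32717) - 4879 = -59414 - 4879 = -64293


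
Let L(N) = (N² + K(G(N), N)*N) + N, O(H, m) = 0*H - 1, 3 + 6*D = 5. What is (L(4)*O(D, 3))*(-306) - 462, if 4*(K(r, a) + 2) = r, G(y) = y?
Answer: 4434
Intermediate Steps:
D = ⅓ (D = -½ + (⅙)*5 = -½ + ⅚ = ⅓ ≈ 0.33333)
K(r, a) = -2 + r/4
O(H, m) = -1 (O(H, m) = 0 - 1 = -1)
L(N) = N + N² + N*(-2 + N/4) (L(N) = (N² + (-2 + N/4)*N) + N = (N² + N*(-2 + N/4)) + N = N + N² + N*(-2 + N/4))
(L(4)*O(D, 3))*(-306) - 462 = (((¼)*4*(-4 + 5*4))*(-1))*(-306) - 462 = (((¼)*4*(-4 + 20))*(-1))*(-306) - 462 = (((¼)*4*16)*(-1))*(-306) - 462 = (16*(-1))*(-306) - 462 = -16*(-306) - 462 = 4896 - 462 = 4434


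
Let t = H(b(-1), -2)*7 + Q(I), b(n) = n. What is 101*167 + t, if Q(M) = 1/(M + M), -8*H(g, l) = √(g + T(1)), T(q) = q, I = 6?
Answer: 202405/12 ≈ 16867.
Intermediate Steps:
H(g, l) = -√(1 + g)/8 (H(g, l) = -√(g + 1)/8 = -√(1 + g)/8)
Q(M) = 1/(2*M)
t = 1/12 (t = -√(1 - 1)/8*7 + (½)/6 = -√0/8*7 + (½)*(⅙) = -⅛*0*7 + 1/12 = 0*7 + 1/12 = 0 + 1/12 = 1/12 ≈ 0.083333)
101*167 + t = 101*167 + 1/12 = 16867 + 1/12 = 202405/12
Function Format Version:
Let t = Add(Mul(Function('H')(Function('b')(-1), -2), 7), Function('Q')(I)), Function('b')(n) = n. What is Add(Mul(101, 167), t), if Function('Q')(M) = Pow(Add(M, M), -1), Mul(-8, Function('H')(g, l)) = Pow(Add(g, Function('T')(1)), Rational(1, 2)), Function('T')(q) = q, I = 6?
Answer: Rational(202405, 12) ≈ 16867.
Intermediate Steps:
Function('H')(g, l) = Mul(Rational(-1, 8), Pow(Add(1, g), Rational(1, 2))) (Function('H')(g, l) = Mul(Rational(-1, 8), Pow(Add(g, 1), Rational(1, 2))) = Mul(Rational(-1, 8), Pow(Add(1, g), Rational(1, 2))))
Function('Q')(M) = Mul(Rational(1, 2), Pow(M, -1)) (Function('Q')(M) = Pow(Mul(2, M), -1) = Mul(Rational(1, 2), Pow(M, -1)))
t = Rational(1, 12) (t = Add(Mul(Mul(Rational(-1, 8), Pow(Add(1, -1), Rational(1, 2))), 7), Mul(Rational(1, 2), Pow(6, -1))) = Add(Mul(Mul(Rational(-1, 8), Pow(0, Rational(1, 2))), 7), Mul(Rational(1, 2), Rational(1, 6))) = Add(Mul(Mul(Rational(-1, 8), 0), 7), Rational(1, 12)) = Add(Mul(0, 7), Rational(1, 12)) = Add(0, Rational(1, 12)) = Rational(1, 12) ≈ 0.083333)
Add(Mul(101, 167), t) = Add(Mul(101, 167), Rational(1, 12)) = Add(16867, Rational(1, 12)) = Rational(202405, 12)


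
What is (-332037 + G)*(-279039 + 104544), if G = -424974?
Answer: 132094634445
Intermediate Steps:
(-332037 + G)*(-279039 + 104544) = (-332037 - 424974)*(-279039 + 104544) = -757011*(-174495) = 132094634445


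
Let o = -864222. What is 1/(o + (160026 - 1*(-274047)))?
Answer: -1/430149 ≈ -2.3248e-6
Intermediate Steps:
1/(o + (160026 - 1*(-274047))) = 1/(-864222 + (160026 - 1*(-274047))) = 1/(-864222 + (160026 + 274047)) = 1/(-864222 + 434073) = 1/(-430149) = -1/430149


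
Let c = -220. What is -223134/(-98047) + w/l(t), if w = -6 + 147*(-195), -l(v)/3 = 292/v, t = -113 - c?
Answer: 100327919281/28629724 ≈ 3504.3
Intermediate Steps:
t = 107 (t = -113 - 1*(-220) = -113 + 220 = 107)
l(v) = -876/v
w = -28671 (w = -6 - 28665 = -28671)
-223134/(-98047) + w/l(t) = -223134/(-98047) - 28671/((-876/107)) = -223134*(-1/98047) - 28671/((-876*1/107)) = 223134/98047 - 28671/(-876/107) = 223134/98047 - 28671*(-107/876) = 223134/98047 + 1022599/292 = 100327919281/28629724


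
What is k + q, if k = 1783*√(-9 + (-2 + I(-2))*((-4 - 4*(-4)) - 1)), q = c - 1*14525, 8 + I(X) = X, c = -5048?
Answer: -19573 + 1783*I*√141 ≈ -19573.0 + 21172.0*I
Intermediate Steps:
I(X) = -8 + X
q = -19573 (q = -5048 - 1*14525 = -5048 - 14525 = -19573)
k = 1783*I*√141 (k = 1783*√(-9 + (-2 + (-8 - 2))*((-4 - 4*(-4)) - 1)) = 1783*√(-9 + (-2 - 10)*((-4 + 16) - 1)) = 1783*√(-9 - 12*(12 - 1)) = 1783*√(-9 - 12*11) = 1783*√(-9 - 132) = 1783*√(-141) = 1783*(I*√141) = 1783*I*√141 ≈ 21172.0*I)
k + q = 1783*I*√141 - 19573 = -19573 + 1783*I*√141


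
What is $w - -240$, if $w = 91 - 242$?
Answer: $89$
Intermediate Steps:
$w = -151$ ($w = 91 - 242 = -151$)
$w - -240 = -151 - -240 = -151 + 240 = 89$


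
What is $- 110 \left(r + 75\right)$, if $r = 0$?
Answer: $-8250$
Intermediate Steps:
$- 110 \left(r + 75\right) = - 110 \left(0 + 75\right) = \left(-110\right) 75 = -8250$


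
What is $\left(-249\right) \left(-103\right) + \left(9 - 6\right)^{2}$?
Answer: $25656$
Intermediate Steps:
$\left(-249\right) \left(-103\right) + \left(9 - 6\right)^{2} = 25647 + 3^{2} = 25647 + 9 = 25656$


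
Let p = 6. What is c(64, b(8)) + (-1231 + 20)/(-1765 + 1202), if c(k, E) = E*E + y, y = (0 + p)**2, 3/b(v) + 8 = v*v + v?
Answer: 87983051/2306048 ≈ 38.153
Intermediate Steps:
b(v) = 3/(-8 + v + v**2) (b(v) = 3/(-8 + (v*v + v)) = 3/(-8 + (v**2 + v)) = 3/(-8 + (v + v**2)) = 3/(-8 + v + v**2))
y = 36 (y = (0 + 6)**2 = 6**2 = 36)
c(k, E) = 36 + E**2 (c(k, E) = E*E + 36 = E**2 + 36 = 36 + E**2)
c(64, b(8)) + (-1231 + 20)/(-1765 + 1202) = (36 + (3/(-8 + 8 + 8**2))**2) + (-1231 + 20)/(-1765 + 1202) = (36 + (3/(-8 + 8 + 64))**2) - 1211/(-563) = (36 + (3/64)**2) - 1211*(-1/563) = (36 + (3*(1/64))**2) + 1211/563 = (36 + (3/64)**2) + 1211/563 = (36 + 9/4096) + 1211/563 = 147465/4096 + 1211/563 = 87983051/2306048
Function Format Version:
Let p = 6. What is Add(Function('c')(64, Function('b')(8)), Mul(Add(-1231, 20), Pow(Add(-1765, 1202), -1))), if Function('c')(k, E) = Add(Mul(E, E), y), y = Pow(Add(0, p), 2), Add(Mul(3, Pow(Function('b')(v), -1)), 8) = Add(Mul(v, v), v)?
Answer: Rational(87983051, 2306048) ≈ 38.153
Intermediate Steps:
Function('b')(v) = Mul(3, Pow(Add(-8, v, Pow(v, 2)), -1)) (Function('b')(v) = Mul(3, Pow(Add(-8, Add(Mul(v, v), v)), -1)) = Mul(3, Pow(Add(-8, Add(Pow(v, 2), v)), -1)) = Mul(3, Pow(Add(-8, Add(v, Pow(v, 2))), -1)) = Mul(3, Pow(Add(-8, v, Pow(v, 2)), -1)))
y = 36 (y = Pow(Add(0, 6), 2) = Pow(6, 2) = 36)
Function('c')(k, E) = Add(36, Pow(E, 2)) (Function('c')(k, E) = Add(Mul(E, E), 36) = Add(Pow(E, 2), 36) = Add(36, Pow(E, 2)))
Add(Function('c')(64, Function('b')(8)), Mul(Add(-1231, 20), Pow(Add(-1765, 1202), -1))) = Add(Add(36, Pow(Mul(3, Pow(Add(-8, 8, Pow(8, 2)), -1)), 2)), Mul(Add(-1231, 20), Pow(Add(-1765, 1202), -1))) = Add(Add(36, Pow(Mul(3, Pow(Add(-8, 8, 64), -1)), 2)), Mul(-1211, Pow(-563, -1))) = Add(Add(36, Pow(Mul(3, Pow(64, -1)), 2)), Mul(-1211, Rational(-1, 563))) = Add(Add(36, Pow(Mul(3, Rational(1, 64)), 2)), Rational(1211, 563)) = Add(Add(36, Pow(Rational(3, 64), 2)), Rational(1211, 563)) = Add(Add(36, Rational(9, 4096)), Rational(1211, 563)) = Add(Rational(147465, 4096), Rational(1211, 563)) = Rational(87983051, 2306048)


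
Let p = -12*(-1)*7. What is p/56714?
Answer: 6/4051 ≈ 0.0014811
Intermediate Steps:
p = 84 (p = 12*7 = 84)
p/56714 = 84/56714 = 84*(1/56714) = 6/4051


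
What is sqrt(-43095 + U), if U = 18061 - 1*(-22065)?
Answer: I*sqrt(2969) ≈ 54.489*I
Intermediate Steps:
U = 40126 (U = 18061 + 22065 = 40126)
sqrt(-43095 + U) = sqrt(-43095 + 40126) = sqrt(-2969) = I*sqrt(2969)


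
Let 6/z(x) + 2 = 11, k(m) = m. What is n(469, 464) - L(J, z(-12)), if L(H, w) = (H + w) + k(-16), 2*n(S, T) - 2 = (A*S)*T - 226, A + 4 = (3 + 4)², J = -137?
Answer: 14689201/3 ≈ 4.8964e+6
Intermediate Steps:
z(x) = ⅔ (z(x) = 6/(-2 + 11) = 6/9 = 6*(⅑) = ⅔)
A = 45 (A = -4 + (3 + 4)² = -4 + 7² = -4 + 49 = 45)
n(S, T) = -112 + 45*S*T/2 (n(S, T) = 1 + ((45*S)*T - 226)/2 = 1 + (45*S*T - 226)/2 = 1 + (-226 + 45*S*T)/2 = 1 + (-113 + 45*S*T/2) = -112 + 45*S*T/2)
L(H, w) = -16 + H + w (L(H, w) = (H + w) - 16 = -16 + H + w)
n(469, 464) - L(J, z(-12)) = (-112 + (45/2)*469*464) - (-16 - 137 + ⅔) = (-112 + 4896360) - 1*(-457/3) = 4896248 + 457/3 = 14689201/3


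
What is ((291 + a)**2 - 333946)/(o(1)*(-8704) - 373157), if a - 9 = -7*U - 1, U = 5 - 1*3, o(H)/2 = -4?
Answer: 252721/303525 ≈ 0.83262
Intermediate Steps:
o(H) = -8 (o(H) = 2*(-4) = -8)
U = 2 (U = 5 - 3 = 2)
a = -6 (a = 9 + (-7*2 - 1) = 9 + (-14 - 1) = 9 - 15 = -6)
((291 + a)**2 - 333946)/(o(1)*(-8704) - 373157) = ((291 - 6)**2 - 333946)/(-8*(-8704) - 373157) = (285**2 - 333946)/(69632 - 373157) = (81225 - 333946)/(-303525) = -252721*(-1/303525) = 252721/303525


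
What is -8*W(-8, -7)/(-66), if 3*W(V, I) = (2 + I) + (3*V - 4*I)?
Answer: -4/99 ≈ -0.040404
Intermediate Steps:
W(V, I) = ⅔ + V - I (W(V, I) = ((2 + I) + (3*V - 4*I))/3 = ((2 + I) + (-4*I + 3*V))/3 = (2 - 3*I + 3*V)/3 = ⅔ + V - I)
-8*W(-8, -7)/(-66) = -8*(⅔ - 8 - 1*(-7))/(-66) = -8*(⅔ - 8 + 7)*(-1/66) = -8*(-⅓)*(-1/66) = (8/3)*(-1/66) = -4/99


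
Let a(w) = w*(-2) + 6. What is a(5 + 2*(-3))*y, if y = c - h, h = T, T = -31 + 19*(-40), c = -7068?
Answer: -50216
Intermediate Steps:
T = -791 (T = -31 - 760 = -791)
h = -791
y = -6277 (y = -7068 - 1*(-791) = -7068 + 791 = -6277)
a(w) = 6 - 2*w (a(w) = -2*w + 6 = 6 - 2*w)
a(5 + 2*(-3))*y = (6 - 2*(5 + 2*(-3)))*(-6277) = (6 - 2*(5 - 6))*(-6277) = (6 - 2*(-1))*(-6277) = (6 + 2)*(-6277) = 8*(-6277) = -50216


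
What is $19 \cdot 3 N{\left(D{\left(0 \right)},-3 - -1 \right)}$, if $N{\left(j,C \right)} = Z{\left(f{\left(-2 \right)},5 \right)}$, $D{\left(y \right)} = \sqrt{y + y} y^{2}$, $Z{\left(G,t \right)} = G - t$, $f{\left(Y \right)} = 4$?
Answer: $-57$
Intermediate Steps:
$D{\left(y \right)} = \sqrt{2} y^{\frac{5}{2}}$ ($D{\left(y \right)} = \sqrt{2 y} y^{2} = \sqrt{2} \sqrt{y} y^{2} = \sqrt{2} y^{\frac{5}{2}}$)
$N{\left(j,C \right)} = -1$ ($N{\left(j,C \right)} = 4 - 5 = -1$)
$19 \cdot 3 N{\left(D{\left(0 \right)},-3 - -1 \right)} = 19 \cdot 3 \left(-1\right) = 57 \left(-1\right) = -57$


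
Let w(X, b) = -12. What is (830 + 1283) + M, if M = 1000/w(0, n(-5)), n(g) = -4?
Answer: 6089/3 ≈ 2029.7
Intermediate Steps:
M = -250/3 (M = 1000/(-12) = 1000*(-1/12) = -250/3 ≈ -83.333)
(830 + 1283) + M = (830 + 1283) - 250/3 = 2113 - 250/3 = 6089/3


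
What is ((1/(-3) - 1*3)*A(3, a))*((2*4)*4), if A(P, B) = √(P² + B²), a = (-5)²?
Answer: -320*√634/3 ≈ -2685.8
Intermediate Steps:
a = 25
A(P, B) = √(B² + P²)
((1/(-3) - 1*3)*A(3, a))*((2*4)*4) = ((1/(-3) - 1*3)*√(25² + 3²))*((2*4)*4) = ((-⅓ - 3)*√(625 + 9))*(8*4) = -10*√634/3*32 = -320*√634/3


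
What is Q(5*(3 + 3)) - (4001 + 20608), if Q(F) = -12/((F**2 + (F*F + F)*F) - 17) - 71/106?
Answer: -75084054647/3050998 ≈ -24610.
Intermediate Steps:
Q(F) = -71/106 - 12/(-17 + F**2 + F*(F + F**2)) (Q(F) = -12/((F**2 + (F**2 + F)*F) - 17) - 71*1/106 = -12/((F**2 + (F + F**2)*F) - 17) - 71/106 = -12/((F**2 + F*(F + F**2)) - 17) - 71/106 = -12/(-17 + F**2 + F*(F + F**2)) - 71/106 = -71/106 - 12/(-17 + F**2 + F*(F + F**2)))
Q(5*(3 + 3)) - (4001 + 20608) = (-65 - 142*25*(3 + 3)**2 - 71*125*(3 + 3)**3)/(106*(-17 + (5*(3 + 3))**3 + 2*(5*(3 + 3))**2)) - (4001 + 20608) = (-65 - 142*(5*6)**2 - 71*(5*6)**3)/(106*(-17 + (5*6)**3 + 2*(5*6)**2)) - 1*24609 = (-65 - 142*30**2 - 71*30**3)/(106*(-17 + 30**3 + 2*30**2)) - 24609 = (-65 - 142*900 - 71*27000)/(106*(-17 + 27000 + 2*900)) - 24609 = (-65 - 127800 - 1917000)/(106*(-17 + 27000 + 1800)) - 24609 = (1/106)*(-2044865)/28783 - 24609 = (1/106)*(1/28783)*(-2044865) - 24609 = -2044865/3050998 - 24609 = -75084054647/3050998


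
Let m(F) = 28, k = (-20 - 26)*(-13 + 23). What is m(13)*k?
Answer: -12880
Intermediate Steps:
k = -460 (k = -46*10 = -460)
m(13)*k = 28*(-460) = -12880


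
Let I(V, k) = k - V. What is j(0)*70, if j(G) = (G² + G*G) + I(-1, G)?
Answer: 70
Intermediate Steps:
j(G) = 1 + G + 2*G² (j(G) = (G² + G*G) + (G - 1*(-1)) = (G² + G²) + (G + 1) = 2*G² + (1 + G) = 1 + G + 2*G²)
j(0)*70 = (1 + 0 + 2*0²)*70 = (1 + 0 + 2*0)*70 = (1 + 0 + 0)*70 = 1*70 = 70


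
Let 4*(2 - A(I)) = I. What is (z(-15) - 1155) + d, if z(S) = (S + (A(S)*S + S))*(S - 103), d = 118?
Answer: 25361/2 ≈ 12681.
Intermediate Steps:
A(I) = 2 - I/4
z(S) = (-103 + S)*(2*S + S*(2 - S/4)) (z(S) = (S + ((2 - S/4)*S + S))*(S - 103) = (S + (S*(2 - S/4) + S))*(-103 + S) = (S + (S + S*(2 - S/4)))*(-103 + S) = (2*S + S*(2 - S/4))*(-103 + S) = (-103 + S)*(2*S + S*(2 - S/4)))
(z(-15) - 1155) + d = ((¼)*(-15)*(-1648 - 1*(-15)² + 119*(-15)) - 1155) + 118 = ((¼)*(-15)*(-1648 - 1*225 - 1785) - 1155) + 118 = ((¼)*(-15)*(-1648 - 225 - 1785) - 1155) + 118 = ((¼)*(-15)*(-3658) - 1155) + 118 = (27435/2 - 1155) + 118 = 25125/2 + 118 = 25361/2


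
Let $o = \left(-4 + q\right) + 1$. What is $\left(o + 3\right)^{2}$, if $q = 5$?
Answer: $25$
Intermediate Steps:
$o = 2$ ($o = \left(-4 + 5\right) + 1 = 1 + 1 = 2$)
$\left(o + 3\right)^{2} = \left(2 + 3\right)^{2} = 5^{2} = 25$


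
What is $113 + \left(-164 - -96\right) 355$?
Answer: $-24027$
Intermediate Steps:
$113 + \left(-164 - -96\right) 355 = 113 + \left(-164 + 96\right) 355 = 113 - 24140 = -24027$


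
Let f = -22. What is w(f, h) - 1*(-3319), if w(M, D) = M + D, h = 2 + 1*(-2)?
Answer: 3297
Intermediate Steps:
h = 0 (h = 2 - 2 = 0)
w(M, D) = D + M
w(f, h) - 1*(-3319) = (0 - 22) - 1*(-3319) = -22 + 3319 = 3297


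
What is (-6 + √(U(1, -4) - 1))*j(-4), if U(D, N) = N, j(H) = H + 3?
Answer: 6 - I*√5 ≈ 6.0 - 2.2361*I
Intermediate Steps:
j(H) = 3 + H
(-6 + √(U(1, -4) - 1))*j(-4) = (-6 + √(-4 - 1))*(3 - 4) = (-6 + √(-5))*(-1) = (-6 + I*√5)*(-1) = 6 - I*√5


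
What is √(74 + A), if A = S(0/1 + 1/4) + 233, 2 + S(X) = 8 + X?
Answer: √1253/2 ≈ 17.699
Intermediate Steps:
S(X) = 6 + X (S(X) = -2 + (8 + X) = 6 + X)
A = 957/4 (A = (6 + (0/1 + 1/4)) + 233 = (6 + (0*1 + 1*(¼))) + 233 = (6 + (0 + ¼)) + 233 = (6 + ¼) + 233 = 25/4 + 233 = 957/4 ≈ 239.25)
√(74 + A) = √(74 + 957/4) = √(1253/4) = √1253/2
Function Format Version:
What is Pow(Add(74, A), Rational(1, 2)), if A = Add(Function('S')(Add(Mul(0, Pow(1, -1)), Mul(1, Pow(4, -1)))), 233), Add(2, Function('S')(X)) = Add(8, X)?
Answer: Mul(Rational(1, 2), Pow(1253, Rational(1, 2))) ≈ 17.699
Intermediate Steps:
Function('S')(X) = Add(6, X) (Function('S')(X) = Add(-2, Add(8, X)) = Add(6, X))
A = Rational(957, 4) (A = Add(Add(6, Add(Mul(0, Pow(1, -1)), Mul(1, Pow(4, -1)))), 233) = Add(Add(6, Add(Mul(0, 1), Mul(1, Rational(1, 4)))), 233) = Add(Add(6, Add(0, Rational(1, 4))), 233) = Add(Add(6, Rational(1, 4)), 233) = Add(Rational(25, 4), 233) = Rational(957, 4) ≈ 239.25)
Pow(Add(74, A), Rational(1, 2)) = Pow(Add(74, Rational(957, 4)), Rational(1, 2)) = Pow(Rational(1253, 4), Rational(1, 2)) = Mul(Rational(1, 2), Pow(1253, Rational(1, 2)))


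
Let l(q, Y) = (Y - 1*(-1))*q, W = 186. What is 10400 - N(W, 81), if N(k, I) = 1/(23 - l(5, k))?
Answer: 9484801/912 ≈ 10400.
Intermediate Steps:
l(q, Y) = q*(1 + Y) (l(q, Y) = (Y + 1)*q = (1 + Y)*q = q*(1 + Y))
N(k, I) = 1/(18 - 5*k) (N(k, I) = 1/(23 - 5*(1 + k)) = 1/(23 - (5 + 5*k)) = 1/(23 + (-5 - 5*k)) = 1/(18 - 5*k))
10400 - N(W, 81) = 10400 - (-1)/(-18 + 5*186) = 10400 - (-1)/(-18 + 930) = 10400 - (-1)/912 = 10400 - 1*(-1/912) = 10400 + 1/912 = 9484801/912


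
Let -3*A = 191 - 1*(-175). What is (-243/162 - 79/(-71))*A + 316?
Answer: 25791/71 ≈ 363.25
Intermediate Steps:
A = -122 (A = -(191 - 1*(-175))/3 = -(191 + 175)/3 = -⅓*366 = -122)
(-243/162 - 79/(-71))*A + 316 = (-243/162 - 79/(-71))*(-122) + 316 = (-243*1/162 - 79*(-1/71))*(-122) + 316 = (-3/2 + 79/71)*(-122) + 316 = -55/142*(-122) + 316 = 3355/71 + 316 = 25791/71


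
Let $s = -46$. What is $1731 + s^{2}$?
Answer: $3847$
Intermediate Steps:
$1731 + s^{2} = 1731 + \left(-46\right)^{2} = 1731 + 2116 = 3847$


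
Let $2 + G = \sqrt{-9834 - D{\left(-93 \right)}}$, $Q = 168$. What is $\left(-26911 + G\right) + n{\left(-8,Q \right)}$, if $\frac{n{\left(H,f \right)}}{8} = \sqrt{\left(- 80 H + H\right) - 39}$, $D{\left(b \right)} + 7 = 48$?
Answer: $-26913 + 8 \sqrt{593} + 5 i \sqrt{395} \approx -26718.0 + 99.373 i$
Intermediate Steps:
$D{\left(b \right)} = 41$ ($D{\left(b \right)} = -7 + 48 = 41$)
$G = -2 + 5 i \sqrt{395}$ ($G = -2 + \sqrt{-9834 - 41} = -2 + \sqrt{-9875} = -2 + 5 i \sqrt{395} \approx -2.0 + 99.373 i$)
$n{\left(H,f \right)} = 8 \sqrt{-39 - 79 H}$ ($n{\left(H,f \right)} = 8 \sqrt{\left(- 80 H + H\right) - 39} = 8 \sqrt{- 79 H - 39} = 8 \sqrt{-39 - 79 H}$)
$\left(-26911 + G\right) + n{\left(-8,Q \right)} = \left(-26911 - \left(2 - 5 i \sqrt{395}\right)\right) + 8 \sqrt{-39 - -632} = \left(-26913 + 5 i \sqrt{395}\right) + 8 \sqrt{-39 + 632} = \left(-26913 + 5 i \sqrt{395}\right) + 8 \sqrt{593} = -26913 + 8 \sqrt{593} + 5 i \sqrt{395}$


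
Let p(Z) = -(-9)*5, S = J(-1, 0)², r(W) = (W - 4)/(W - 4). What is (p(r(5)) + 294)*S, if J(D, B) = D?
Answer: 339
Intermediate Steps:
r(W) = 1 (r(W) = (-4 + W)/(-4 + W) = 1)
S = 1 (S = (-1)² = 1)
p(Z) = 45 (p(Z) = -3*(-15) = 45)
(p(r(5)) + 294)*S = (45 + 294)*1 = 339*1 = 339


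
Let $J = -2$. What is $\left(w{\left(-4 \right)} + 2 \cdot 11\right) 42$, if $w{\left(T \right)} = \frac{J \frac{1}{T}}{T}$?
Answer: $\frac{3675}{4} \approx 918.75$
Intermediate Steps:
$w{\left(T \right)} = - \frac{2}{T^{2}}$ ($w{\left(T \right)} = \frac{\left(-2\right) \frac{1}{T}}{T} = - \frac{2}{T^{2}}$)
$\left(w{\left(-4 \right)} + 2 \cdot 11\right) 42 = \left(- \frac{2}{16} + 2 \cdot 11\right) 42 = \left(\left(-2\right) \frac{1}{16} + 22\right) 42 = \left(- \frac{1}{8} + 22\right) 42 = \frac{175}{8} \cdot 42 = \frac{3675}{4}$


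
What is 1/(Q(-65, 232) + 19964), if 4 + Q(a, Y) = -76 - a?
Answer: 1/19949 ≈ 5.0128e-5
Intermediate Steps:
Q(a, Y) = -80 - a (Q(a, Y) = -4 + (-76 - a) = -80 - a)
1/(Q(-65, 232) + 19964) = 1/((-80 - 1*(-65)) + 19964) = 1/((-80 + 65) + 19964) = 1/(-15 + 19964) = 1/19949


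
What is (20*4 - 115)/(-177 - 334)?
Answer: 5/73 ≈ 0.068493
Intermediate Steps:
(20*4 - 115)/(-177 - 334) = (80 - 115)/(-511) = -35*(-1/511) = 5/73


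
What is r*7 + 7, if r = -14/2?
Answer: -42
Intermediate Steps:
r = -7 (r = -14*½ = -7)
r*7 + 7 = -7*7 + 7 = -49 + 7 = -42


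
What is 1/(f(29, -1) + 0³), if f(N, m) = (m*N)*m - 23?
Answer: ⅙ ≈ 0.16667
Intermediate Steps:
f(N, m) = -23 + N*m² (f(N, m) = (N*m)*m - 23 = N*m² - 23 = -23 + N*m²)
1/(f(29, -1) + 0³) = 1/((-23 + 29*(-1)²) + 0³) = 1/((-23 + 29*1) + 0) = 1/((-23 + 29) + 0) = 1/(6 + 0) = 1/6 = ⅙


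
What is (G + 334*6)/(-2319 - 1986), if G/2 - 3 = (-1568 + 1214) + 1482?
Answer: -1422/1435 ≈ -0.99094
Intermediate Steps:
G = 2262 (G = 6 + 2*((-1568 + 1214) + 1482) = 6 + 2*(-354 + 1482) = 6 + 2*1128 = 6 + 2256 = 2262)
(G + 334*6)/(-2319 - 1986) = (2262 + 334*6)/(-2319 - 1986) = (2262 + 2004)/(-4305) = 4266*(-1/4305) = -1422/1435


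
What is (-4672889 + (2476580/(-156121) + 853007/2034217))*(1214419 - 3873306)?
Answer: 563699104210461042934726/45369141751 ≈ 1.2425e+13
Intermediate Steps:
(-4672889 + (2476580/(-156121) + 853007/2034217))*(1214419 - 3873306) = (-4672889 + (2476580*(-1/156121) + 853007*(1/2034217)))*(-2658887) = (-4672889 + (-2476580/156121 + 853007/2034217))*(-2658887) = (-4672889 - 4904728832013/317583992257)*(-2658887) = -1484039648722652486/317583992257*(-2658887) = 563699104210461042934726/45369141751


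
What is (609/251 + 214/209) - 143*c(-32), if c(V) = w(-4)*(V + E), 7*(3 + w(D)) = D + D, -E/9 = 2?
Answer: -10876106685/367213 ≈ -29618.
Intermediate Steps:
E = -18 (E = -9*2 = -18)
w(D) = -3 + 2*D/7 (w(D) = -3 + (D + D)/7 = -3 + (2*D)/7 = -3 + 2*D/7)
c(V) = 522/7 - 29*V/7 (c(V) = (-3 + (2/7)*(-4))*(V - 18) = (-3 - 8/7)*(-18 + V) = -29*(-18 + V)/7 = 522/7 - 29*V/7)
(609/251 + 214/209) - 143*c(-32) = (609/251 + 214/209) - 143*(522/7 - 29/7*(-32)) = (609*(1/251) + 214*(1/209)) - 143*(522/7 + 928/7) = (609/251 + 214/209) - 143*1450/7 = 180995/52459 - 207350/7 = -10876106685/367213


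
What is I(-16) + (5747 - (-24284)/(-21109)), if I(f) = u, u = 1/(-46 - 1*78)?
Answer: 15039832127/2617516 ≈ 5745.8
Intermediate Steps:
u = -1/124 (u = 1/(-46 - 78) = 1/(-124) = -1/124 ≈ -0.0080645)
I(f) = -1/124
I(-16) + (5747 - (-24284)/(-21109)) = -1/124 + (5747 - (-24284)/(-21109)) = -1/124 + (5747 - (-24284)*(-1)/21109) = -1/124 + (5747 - 1*24284/21109) = -1/124 + (5747 - 24284/21109) = -1/124 + 121289139/21109 = 15039832127/2617516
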